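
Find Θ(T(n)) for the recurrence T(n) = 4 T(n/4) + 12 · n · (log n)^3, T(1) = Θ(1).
T(n) = Θ(n · (log n)^4)

Here log_4 4 = 1 and f(n) = 12 · n · (log n)^3 = Θ(n^(log_4 4) · (log n)^3). This is the extended Case 2 of the master theorem (f matches the critical exponent up to log factors), giving T(n) = Θ(n^(log_4 4) · (log n)^(3+1)) = Θ(n · (log n)^4).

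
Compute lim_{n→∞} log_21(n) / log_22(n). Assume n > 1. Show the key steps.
lim = ln(22) / ln(21) = log_21(22)

Change of base: log_21(n) = ln n / ln 21 and log_22(n) = ln n / ln 22. The ratio is (ln n / ln 21) · (ln 22 / ln n) = ln 22 / ln 21, a constant independent of n. So the limit is ln 22 / ln 21 = log_21(22).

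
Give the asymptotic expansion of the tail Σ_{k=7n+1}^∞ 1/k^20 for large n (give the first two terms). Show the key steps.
Σ_{k>7n} 1/k^20 = 1/(19 · (7n)^19) − 1/(2 · (7n)^20) + O(1/(7n)^21)

Compare to the integral: ∫_{7n}^∞ x^(−20) dx = [−x^(−19)/19]_{7n}^∞ = 1/((20−1)·(7n)^19). The Euler-Maclaurin correction adds −f(7n)/2 = −1/(2·(7n)^20). Euler-Maclaurin then gives
  Σ_{k>7n} 1/k^20 = ∫_{7n}^∞ dx/x^20 − 1/(2·(7n)^20) + O(1/(7n)^21).
(Equivalently this is ζ(20) − Σ_{k≤7n} 1/k^20.)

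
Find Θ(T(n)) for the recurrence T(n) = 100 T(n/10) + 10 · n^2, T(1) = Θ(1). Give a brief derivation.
T(n) = Θ(n^2 log n)

log_10 100 = 2, and f(n) = 10 · n^2 = Θ(n^(log_10 100)). This is Case 2 of the master theorem: T(n) = Θ(f(n) · log n) = Θ(n^2 log n).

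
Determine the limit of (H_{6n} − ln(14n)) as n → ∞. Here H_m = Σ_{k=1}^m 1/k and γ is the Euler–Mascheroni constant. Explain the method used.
lim = ln(3/7) + γ

By Euler-Maclaurin, H_m = ln m + γ + O(1/m). So
  H_{6n} − ln(14n) = ln(6n) + γ − ln(14n) + O(1/n)
                       = ln(6/14) + γ + O(1/n).
Hence the limit is ln(6/14) + γ (= ln(3/7)).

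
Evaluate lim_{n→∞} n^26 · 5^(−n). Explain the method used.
lim = 0

Exponentials with base > 1 dominate every fixed polynomial: for any fixed c, n^c / 5^n → 0 as n → ∞ (e.g. by the ratio test, or by writing 5^n = e^(n ln 5) and noting e^(n ln 5) / n^c → ∞). Hence n^26 · 5^(−n) = n^26 / 5^n → 0.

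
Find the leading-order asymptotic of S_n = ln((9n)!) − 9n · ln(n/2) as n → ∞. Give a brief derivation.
S_n ~ 9n · (ln 18 − 1) + O(ln n)

Stirling: ln((9n)!) = 9n ln(9n) − 9n + O(ln n).
  S_n = 9n ln(9n) − 9n − 9n ln(n/2) + O(ln n)
      = 9n ln(9n) − 9n ln n + 9n ln 2 − 9n + O(ln n)
      = 9n ln 9 + 9n ln 2 − 9n + O(ln n)
      = 9n (ln 18 − 1) + O(ln n).
Numerically ln(18) − 1 ≈ 1.8904.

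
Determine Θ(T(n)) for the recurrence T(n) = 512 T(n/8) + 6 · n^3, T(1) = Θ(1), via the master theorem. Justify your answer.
T(n) = Θ(n^3 log n)

log_8 512 = 3, and f(n) = 6 · n^3 = Θ(n^(log_8 512)). This is Case 2 of the master theorem: T(n) = Θ(f(n) · log n) = Θ(n^3 log n).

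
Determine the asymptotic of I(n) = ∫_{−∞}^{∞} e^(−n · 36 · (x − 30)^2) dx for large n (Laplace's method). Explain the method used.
I(n) = sqrt(π/(36n))

Here φ(x) = 36 · (x − 30)^2 has its unique minimum at x* = 30 with φ(x*) = 0 and φ''(x*) = 72. Laplace's method gives
  I(n) ~ e^(−n φ(x*)) · sqrt(2π / (n · φ''(x*))) = sqrt(2π / (72n)) = sqrt(π/(36n)).
This is exact: substituting u = (x − 30)·sqrt(36n) gives I(n) = (1/sqrt(36n)) ∫_{−∞}^{∞} e^(−u^2) du = sqrt(π/(36n)).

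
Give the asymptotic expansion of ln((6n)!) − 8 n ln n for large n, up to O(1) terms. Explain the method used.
ln((6n)!) − 8 n ln n = −2 n ln n + 6(ln 6 − 1) n + (1/2) ln(2π·6n) + O(1/n)

Stirling: ln((6n)!) = 6n ln(6n) − 6n + (1/2) ln(2π·6n) + O(1/n).
Expand 6n ln(6n) = 6n (ln n + ln 6) = 6n ln n + 6n ln 6.
Subtract 8n ln n: leading term is (6 − 8) n ln n = −2 n ln n. The next term is 6n ln 6 − 6n = 6(ln 6 − 1) n. Then the (1/2) ln(2π·6n) correction.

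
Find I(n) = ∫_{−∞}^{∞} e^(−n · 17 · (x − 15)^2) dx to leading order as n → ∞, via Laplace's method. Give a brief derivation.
I(n) = sqrt(π/(17n))

Here φ(x) = 17 · (x − 15)^2 has its unique minimum at x* = 15 with φ(x*) = 0 and φ''(x*) = 34. Laplace's method gives
  I(n) ~ e^(−n φ(x*)) · sqrt(2π / (n · φ''(x*))) = sqrt(2π / (34n)) = sqrt(π/(17n)).
This is exact: substituting u = (x − 15)·sqrt(17n) gives I(n) = (1/sqrt(17n)) ∫_{−∞}^{∞} e^(−u^2) du = sqrt(π/(17n)).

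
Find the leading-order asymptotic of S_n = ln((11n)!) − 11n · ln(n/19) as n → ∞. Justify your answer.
S_n ~ 11n · (ln 209 − 1) + O(ln n)

Stirling: ln((11n)!) = 11n ln(11n) − 11n + O(ln n).
  S_n = 11n ln(11n) − 11n − 11n ln(n/19) + O(ln n)
      = 11n ln(11n) − 11n ln n + 11n ln 19 − 11n + O(ln n)
      = 11n ln 11 + 11n ln 19 − 11n + O(ln n)
      = 11n (ln 209 − 1) + O(ln n).
Numerically ln(209) − 1 ≈ 4.3423.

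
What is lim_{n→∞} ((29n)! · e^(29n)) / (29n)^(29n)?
lim = ∞

Stirling: (29n)! ~ sqrt(2π·29n) · (29n/e)^(29n). Hence
  (29n)! · e^(29n) / (29n)^(29n) ~ sqrt(2π·29n) = sqrt(2π·29) · sqrt(n) → ∞.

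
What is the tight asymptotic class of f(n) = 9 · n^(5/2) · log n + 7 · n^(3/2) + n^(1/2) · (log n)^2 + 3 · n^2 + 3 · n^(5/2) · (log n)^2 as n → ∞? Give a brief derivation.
f(n) ∈ Θ(n^(5/2) · (log n)^2)

Compare the terms by growth order. For large n, n^a · (log n)^b dominates n^a' · (log n)^b' iff a > a', or (a = a' and b > b'). Ranking the 5 terms shows the dominant one is 3 · n^(5/2) · (log n)^2. Hence f(n) ∈ Θ(n^(5/2) · (log n)^2).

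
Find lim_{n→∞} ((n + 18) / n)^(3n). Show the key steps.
lim = e^54

Rewrite as (1 + 18/n)^(3n). By the standard limit (1 + x/n)^n → e^x, we have (1 + 18/n)^n → e^18, and raising to the 3rd power gives e^54.
More precisely, ln[(1 + 18/n)^(3n)] = 3n · ln(1 + 18/n) = 3n · (18/n + O(1/n^2)) = 54 + O(1/n) → 54.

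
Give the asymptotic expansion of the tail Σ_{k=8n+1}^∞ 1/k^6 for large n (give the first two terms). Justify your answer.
Σ_{k>8n} 1/k^6 = 1/(5 · (8n)^5) − 1/(2 · (8n)^6) + O(1/(8n)^7)

Compare to the integral: ∫_{8n}^∞ x^(−6) dx = [−x^(−5)/5]_{8n}^∞ = 1/((6−1)·(8n)^5). The Euler-Maclaurin correction adds −f(8n)/2 = −1/(2·(8n)^6). Euler-Maclaurin then gives
  Σ_{k>8n} 1/k^6 = ∫_{8n}^∞ dx/x^6 − 1/(2·(8n)^6) + O(1/(8n)^7).
(Equivalently this is ζ(6) − Σ_{k≤8n} 1/k^6.)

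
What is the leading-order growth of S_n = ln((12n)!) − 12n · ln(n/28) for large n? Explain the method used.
S_n ~ 12n · (ln 336 − 1) + O(ln n)

Stirling: ln((12n)!) = 12n ln(12n) − 12n + O(ln n).
  S_n = 12n ln(12n) − 12n − 12n ln(n/28) + O(ln n)
      = 12n ln(12n) − 12n ln n + 12n ln 28 − 12n + O(ln n)
      = 12n ln 12 + 12n ln 28 − 12n + O(ln n)
      = 12n (ln 336 − 1) + O(ln n).
Numerically ln(336) − 1 ≈ 4.8171.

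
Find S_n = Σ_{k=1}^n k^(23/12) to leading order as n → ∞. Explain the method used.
S_n ~ (12/35) · n^(35/12)

Integral comparison: Σ_{k=1}^n k^(23/12) = ∫_0^n x^(23/12) dx + O(n^(23/12)). The integral is n^(1 + 23/12) / (1 + 23/12) = n^((23+12)/12) / ((23+12)/12) = (12/35) · n^(35/12).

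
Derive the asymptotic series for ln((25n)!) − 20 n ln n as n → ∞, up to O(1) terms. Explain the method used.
ln((25n)!) − 20 n ln n = 5 n ln n + 25(ln 25 − 1) n + (1/2) ln(2π·25n) + O(1/n)

Stirling: ln((25n)!) = 25n ln(25n) − 25n + (1/2) ln(2π·25n) + O(1/n).
Expand 25n ln(25n) = 25n (ln n + ln 25) = 25n ln n + 25n ln 25.
Subtract 20n ln n: leading term is (25 − 20) n ln n = 5 n ln n. The next term is 25n ln 25 − 25n = 25(ln 25 − 1) n. Then the (1/2) ln(2π·25n) correction.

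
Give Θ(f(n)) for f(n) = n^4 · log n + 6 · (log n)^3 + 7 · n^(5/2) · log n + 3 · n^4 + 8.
f(n) ∈ Θ(n^4 · log n)

Compare the terms by growth order. For large n, n^a · (log n)^b dominates n^a' · (log n)^b' iff a > a', or (a = a' and b > b'). Ranking the 5 terms shows the dominant one is n^4 · log n. Hence f(n) ∈ Θ(n^4 · log n).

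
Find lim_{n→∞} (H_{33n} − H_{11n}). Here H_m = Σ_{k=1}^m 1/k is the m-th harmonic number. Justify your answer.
lim = ln(33/11) = ln 3

Euler-Maclaurin gives H_m = ln m + γ + 1/(2m) + O(1/m^2). The γ and O(1/m) terms cancel in the difference:
  H_{33n} − H_{11n} = ln(33n) − ln(11n) + O(1/n) = ln(33/11) + O(1/n).
Hence the limit is ln(33/11) = ln 3.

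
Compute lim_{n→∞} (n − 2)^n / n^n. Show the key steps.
lim = e^(−2)

Rewrite as (1 − 2/n)^(n). By the standard limit (1 + x/n)^n → e^x, we have (1 − 2/n)^n → e^(−2), and raising to the 1st power gives e^(−2).
More precisely, ln[(1 − 2/n)^(n)] = n · ln(1 − 2/n) = n · (-2/n + O(1/n^2)) = -2 + O(1/n) → -2.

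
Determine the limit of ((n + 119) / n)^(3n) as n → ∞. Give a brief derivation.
lim = e^357

Rewrite as (1 + 119/n)^(3n). By the standard limit (1 + x/n)^n → e^x, we have (1 + 119/n)^n → e^119, and raising to the 3rd power gives e^357.
More precisely, ln[(1 + 119/n)^(3n)] = 3n · ln(1 + 119/n) = 3n · (119/n + O(1/n^2)) = 357 + O(1/n) → 357.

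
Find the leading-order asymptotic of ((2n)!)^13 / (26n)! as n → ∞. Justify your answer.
((2n)!)^13/(26n)! ~ ((2π·2n)^(12/2) / sqrt(13)) · 13^(−13·2n)  →  0

Write N = 2n. Stirling: N! ~ sqrt(2π N)(N/e)^N and (13N)! ~ sqrt(2π·13N)·(13N/e)^(13N).
  (N!)^13/(13N)! ~ (2π N)^(13/2) (N/e)^(13N) / [sqrt(2π·13N) (13N/e)^(13N)]
     = (2π N)^(13/2) / sqrt(2π·13N) · (N/(13N))^(13N)
     = (2π N)^((13−1)/2) / sqrt(13) · 13^(−13N).
Since 13^13 > 1, the factor 13^(−13N) decays exponentially, so the ratio → 0. Substituting N = 2n gives the stated form.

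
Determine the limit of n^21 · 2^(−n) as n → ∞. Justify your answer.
lim = 0

Exponentials with base > 1 dominate every fixed polynomial: for any fixed c, n^c / 2^n → 0 as n → ∞ (e.g. by the ratio test, or by writing 2^n = e^(n ln 2) and noting e^(n ln 2) / n^c → ∞). Hence n^21 · 2^(−n) = n^21 / 2^n → 0.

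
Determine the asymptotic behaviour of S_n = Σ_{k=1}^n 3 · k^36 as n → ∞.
S_n ~ 3 · n^37 / 37

By integral comparison (Euler-Maclaurin), Σ_{k=1}^n 3 · k^36 = 3 · ∫_0^n x^36 dx + O(n^36) = 3 · n^37/37 + O(n^36). (Equivalently, Faulhaber's formula gives the same leading term.)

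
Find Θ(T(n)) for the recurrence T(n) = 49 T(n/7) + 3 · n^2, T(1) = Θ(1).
T(n) = Θ(n^2 log n)

log_7 49 = 2, and f(n) = 3 · n^2 = Θ(n^(log_7 49)). This is Case 2 of the master theorem: T(n) = Θ(f(n) · log n) = Θ(n^2 log n).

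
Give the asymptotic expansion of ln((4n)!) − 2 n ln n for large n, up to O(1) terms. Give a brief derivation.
ln((4n)!) − 2 n ln n = 2 n ln n + 4(ln 4 − 1) n + (1/2) ln(2π·4n) + O(1/n)

Stirling: ln((4n)!) = 4n ln(4n) − 4n + (1/2) ln(2π·4n) + O(1/n).
Expand 4n ln(4n) = 4n (ln n + ln 4) = 4n ln n + 4n ln 4.
Subtract 2n ln n: leading term is (4 − 2) n ln n = 2 n ln n. The next term is 4n ln 4 − 4n = 4(ln 4 − 1) n. Then the (1/2) ln(2π·4n) correction.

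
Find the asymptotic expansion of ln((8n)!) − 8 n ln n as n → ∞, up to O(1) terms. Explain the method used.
ln((8n)!) − 8 n ln n = 8(ln 8 − 1) n + (1/2) ln(2π·8n) + O(1/n)

Stirling: ln((8n)!) = 8n ln(8n) − 8n + (1/2) ln(2π·8n) + O(1/n).
Since 8n ln(8n) = 8n ln n + 8n ln 8, subtracting 8n ln n cancels the n ln n term exactly. What remains is 8(ln 8 − 1) n + (1/2) ln(2π·8n) + O(1/n).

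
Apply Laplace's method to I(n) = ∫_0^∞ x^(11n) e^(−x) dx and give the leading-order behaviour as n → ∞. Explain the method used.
I(n) ~ sqrt(2π·11n) · (11n/e)^(11n)

Write the integrand as exp(11n ln x − x) and set f(x) = 11n ln x − x. Then f'(x) = 11n/x − 1 = 0 at x* = 11n, and f''(x*) = −11n/x*^2 = −1/(11n). Laplace's method (interior maximum) gives
  I(n) ~ e^(f(x*)) · sqrt(2π / |f''(x*)|)
        = exp(11n ln(11n) − 11n) · sqrt(2π · 11n)
        = (11n)^(11n) e^(−11n) · sqrt(2π·11n)
        = sqrt(2π·11n) · (11n/e)^(11n).
This matches Γ(11n+1) with Stirling applied to Γ.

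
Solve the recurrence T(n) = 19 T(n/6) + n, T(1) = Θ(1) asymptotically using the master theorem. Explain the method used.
T(n) = Θ(n^(log_6 19))

Master theorem: compare f(n) = n to n^(log_6 19) where log_6 19 ≈ 1.643. Since 1 < log_6 19, we have f(n) = O(n^(log_6 19 − ε)) for some ε > 0 — Case 1. Hence T(n) = Θ(n^(log_6 19)).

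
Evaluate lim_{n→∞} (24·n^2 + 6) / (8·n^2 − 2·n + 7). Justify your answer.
lim = 24/8 = 3

For large n the leading n^2 terms dominate both numerator and denominator. Dividing top and bottom by n^2, every other term tends to 0, leaving 24/8 = 3.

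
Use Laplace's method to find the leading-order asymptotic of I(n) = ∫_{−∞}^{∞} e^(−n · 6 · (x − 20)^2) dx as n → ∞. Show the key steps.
I(n) = sqrt(π/(6n))

Here φ(x) = 6 · (x − 20)^2 has its unique minimum at x* = 20 with φ(x*) = 0 and φ''(x*) = 12. Laplace's method gives
  I(n) ~ e^(−n φ(x*)) · sqrt(2π / (n · φ''(x*))) = sqrt(2π / (12n)) = sqrt(π/(6n)).
This is exact: substituting u = (x − 20)·sqrt(6n) gives I(n) = (1/sqrt(6n)) ∫_{−∞}^{∞} e^(−u^2) du = sqrt(π/(6n)).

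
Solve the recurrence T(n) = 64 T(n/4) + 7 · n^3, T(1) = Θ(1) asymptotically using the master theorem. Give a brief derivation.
T(n) = Θ(n^3 log n)

log_4 64 = 3, and f(n) = 7 · n^3 = Θ(n^(log_4 64)). This is Case 2 of the master theorem: T(n) = Θ(f(n) · log n) = Θ(n^3 log n).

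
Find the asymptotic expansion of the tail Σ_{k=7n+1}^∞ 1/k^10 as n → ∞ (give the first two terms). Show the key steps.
Σ_{k>7n} 1/k^10 = 1/(9 · (7n)^9) − 1/(2 · (7n)^10) + O(1/(7n)^11)

Compare to the integral: ∫_{7n}^∞ x^(−10) dx = [−x^(−9)/9]_{7n}^∞ = 1/((10−1)·(7n)^9). The Euler-Maclaurin correction adds −f(7n)/2 = −1/(2·(7n)^10). Euler-Maclaurin then gives
  Σ_{k>7n} 1/k^10 = ∫_{7n}^∞ dx/x^10 − 1/(2·(7n)^10) + O(1/(7n)^11).
(Equivalently this is ζ(10) − Σ_{k≤7n} 1/k^10.)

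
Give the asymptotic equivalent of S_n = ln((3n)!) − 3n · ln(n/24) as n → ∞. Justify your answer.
S_n ~ 3n · (ln 72 − 1) + O(ln n)

Stirling: ln((3n)!) = 3n ln(3n) − 3n + O(ln n).
  S_n = 3n ln(3n) − 3n − 3n ln(n/24) + O(ln n)
      = 3n ln(3n) − 3n ln n + 3n ln 24 − 3n + O(ln n)
      = 3n ln 3 + 3n ln 24 − 3n + O(ln n)
      = 3n (ln 72 − 1) + O(ln n).
Numerically ln(72) − 1 ≈ 3.2767.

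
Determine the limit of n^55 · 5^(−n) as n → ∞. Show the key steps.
lim = 0

Exponentials with base > 1 dominate every fixed polynomial: for any fixed c, n^c / 5^n → 0 as n → ∞ (e.g. by the ratio test, or by writing 5^n = e^(n ln 5) and noting e^(n ln 5) / n^c → ∞). Hence n^55 · 5^(−n) = n^55 / 5^n → 0.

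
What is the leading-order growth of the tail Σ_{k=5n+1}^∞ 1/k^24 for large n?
Σ_{k>5n} 1/k^24 ~ 1/(23 · (5n)^23)

Compare to the integral: ∫_{5n}^∞ x^(−24) dx = [−x^(−23)/23]_{5n}^∞ = 1/((24−1)·(5n)^23). Euler-Maclaurin then gives
  Σ_{k>5n} 1/k^24 = ∫_{5n}^∞ dx/x^24 − 1/(2·(5n)^24) + O(1/(5n)^25).
(Equivalently this is ζ(24) − Σ_{k≤5n} 1/k^24.)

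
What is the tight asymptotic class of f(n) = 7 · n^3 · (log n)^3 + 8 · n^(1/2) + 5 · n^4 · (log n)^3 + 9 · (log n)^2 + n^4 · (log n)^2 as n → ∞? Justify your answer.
f(n) ∈ Θ(n^4 · (log n)^3)

Compare the terms by growth order. For large n, n^a · (log n)^b dominates n^a' · (log n)^b' iff a > a', or (a = a' and b > b'). Ranking the 5 terms shows the dominant one is 5 · n^4 · (log n)^3. Hence f(n) ∈ Θ(n^4 · (log n)^3).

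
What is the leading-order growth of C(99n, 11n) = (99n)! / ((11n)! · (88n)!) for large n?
C(99n, 11n) ~ (387420489/16777216)^(11n) · sqrt(9/(16π·11n))

Write N = 11n. Apply Stirling to each factorial:
  (9N)! ~ sqrt(2π·9N) · (9N/e)^(9N),
  N! ~ sqrt(2π N) · (N/e)^N,
  (8N)! ~ sqrt(2π·8N) · (8N/e)^(8N).
The exponential factors combine to (9N)^(9N) / (N^N · (8N)^(8N)) = 9^(9N)/8^(8N) = (9^9/8^8)^N = (387420489/16777216)^N.
The square-root prefactors combine to sqrt(2π·9N) / (sqrt(2π N)·sqrt(2π·8N)) = sqrt(9 / (2π·8·N)) = sqrt(9/(16π·11n)).
Substituting N = 11n: C(99n, 11n) ~ (387420489/16777216)^(11n) · sqrt(9/(16π·11n)).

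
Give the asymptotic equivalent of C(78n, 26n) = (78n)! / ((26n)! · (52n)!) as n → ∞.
C(78n, 26n) ~ (27/4)^(26n) · sqrt(3/(4π·26n))

Write N = 26n. Apply Stirling to each factorial:
  (3N)! ~ sqrt(2π·3N) · (3N/e)^(3N),
  N! ~ sqrt(2π N) · (N/e)^N,
  (2N)! ~ sqrt(2π·2N) · (2N/e)^(2N).
The exponential factors combine to (3N)^(3N) / (N^N · (2N)^(2N)) = 3^(3N)/2^(2N) = (3^3/2^2)^N = (27/4)^N.
The square-root prefactors combine to sqrt(2π·3N) / (sqrt(2π N)·sqrt(2π·2N)) = sqrt(3 / (2π·2·N)) = sqrt(3/(4π·26n)).
Substituting N = 26n: C(78n, 26n) ~ (27/4)^(26n) · sqrt(3/(4π·26n)).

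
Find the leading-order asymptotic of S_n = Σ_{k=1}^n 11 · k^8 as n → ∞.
S_n ~ 11 · n^9 / 9

By integral comparison (Euler-Maclaurin), Σ_{k=1}^n 11 · k^8 = 11 · ∫_0^n x^8 dx + O(n^8) = 11 · n^9/9 + O(n^8). (Equivalently, Faulhaber's formula gives the same leading term.)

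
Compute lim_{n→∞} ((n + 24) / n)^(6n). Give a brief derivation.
lim = e^144

Rewrite as (1 + 24/n)^(6n). By the standard limit (1 + x/n)^n → e^x, we have (1 + 24/n)^n → e^24, and raising to the 6th power gives e^144.
More precisely, ln[(1 + 24/n)^(6n)] = 6n · ln(1 + 24/n) = 6n · (24/n + O(1/n^2)) = 144 + O(1/n) → 144.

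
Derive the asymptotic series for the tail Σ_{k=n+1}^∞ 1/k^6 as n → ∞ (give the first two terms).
Σ_{k>n} 1/k^6 = 1/(5 · n^5) − 1/(2 · n^6) + O(1/n^7)

Compare to the integral: ∫_{n}^∞ x^(−6) dx = [−x^(−5)/5]_{n}^∞ = 1/((6−1)·n^5). The Euler-Maclaurin correction adds −f(n)/2 = −1/(2·n^6). Euler-Maclaurin then gives
  Σ_{k>n} 1/k^6 = ∫_{n}^∞ dx/x^6 − 1/(2·n^6) + O(1/n^7).
(Equivalently this is ζ(6) − Σ_{k≤n} 1/k^6.)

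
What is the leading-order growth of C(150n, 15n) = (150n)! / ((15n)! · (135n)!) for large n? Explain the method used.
C(150n, 15n) ~ (10000000000/387420489)^(15n) · sqrt(5/(9π·15n))

Write N = 15n. Apply Stirling to each factorial:
  (10N)! ~ sqrt(2π·10N) · (10N/e)^(10N),
  N! ~ sqrt(2π N) · (N/e)^N,
  (9N)! ~ sqrt(2π·9N) · (9N/e)^(9N).
The exponential factors combine to (10N)^(10N) / (N^N · (9N)^(9N)) = 10^(10N)/9^(9N) = (10^10/9^9)^N = (10000000000/387420489)^N.
The square-root prefactors combine to sqrt(2π·10N) / (sqrt(2π N)·sqrt(2π·9N)) = sqrt(10 / (2π·9·N)) = sqrt(5/(9π·15n)).
Substituting N = 15n: C(150n, 15n) ~ (10000000000/387420489)^(15n) · sqrt(5/(9π·15n)).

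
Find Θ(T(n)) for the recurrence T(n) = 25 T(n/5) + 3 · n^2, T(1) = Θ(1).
T(n) = Θ(n^2 log n)

log_5 25 = 2, and f(n) = 3 · n^2 = Θ(n^(log_5 25)). This is Case 2 of the master theorem: T(n) = Θ(f(n) · log n) = Θ(n^2 log n).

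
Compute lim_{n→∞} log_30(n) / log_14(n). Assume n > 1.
lim = ln(14) / ln(30) = log_30(14)

Change of base: log_30(n) = ln n / ln 30 and log_14(n) = ln n / ln 14. The ratio is (ln n / ln 30) · (ln 14 / ln n) = ln 14 / ln 30, a constant independent of n. So the limit is ln 14 / ln 30 = log_30(14).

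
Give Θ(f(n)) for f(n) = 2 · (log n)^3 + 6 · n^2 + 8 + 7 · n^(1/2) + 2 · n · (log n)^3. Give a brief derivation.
f(n) ∈ Θ(n^2)

Compare the terms by growth order. For large n, n^a · (log n)^b dominates n^a' · (log n)^b' iff a > a', or (a = a' and b > b'). Ranking the 5 terms shows the dominant one is 6 · n^2. Hence f(n) ∈ Θ(n^2).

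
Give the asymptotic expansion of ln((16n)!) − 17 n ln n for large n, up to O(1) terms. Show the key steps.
ln((16n)!) − 17 n ln n = −n ln n + 16(ln 16 − 1) n + (1/2) ln(2π·16n) + O(1/n)

Stirling: ln((16n)!) = 16n ln(16n) − 16n + (1/2) ln(2π·16n) + O(1/n).
Expand 16n ln(16n) = 16n (ln n + ln 16) = 16n ln n + 16n ln 16.
Subtract 17n ln n: leading term is (16 − 17) n ln n = −n ln n. The next term is 16n ln 16 − 16n = 16(ln 16 − 1) n. Then the (1/2) ln(2π·16n) correction.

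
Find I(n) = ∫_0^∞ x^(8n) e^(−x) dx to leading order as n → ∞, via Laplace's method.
I(n) ~ sqrt(2π·8n) · (8n/e)^(8n)

Write the integrand as exp(8n ln x − x) and set f(x) = 8n ln x − x. Then f'(x) = 8n/x − 1 = 0 at x* = 8n, and f''(x*) = −8n/x*^2 = −1/(8n). Laplace's method (interior maximum) gives
  I(n) ~ e^(f(x*)) · sqrt(2π / |f''(x*)|)
        = exp(8n ln(8n) − 8n) · sqrt(2π · 8n)
        = (8n)^(8n) e^(−8n) · sqrt(2π·8n)
        = sqrt(2π·8n) · (8n/e)^(8n).
This matches Γ(8n+1) with Stirling applied to Γ.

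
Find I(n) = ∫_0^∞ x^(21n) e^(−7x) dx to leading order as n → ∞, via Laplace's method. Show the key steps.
I(n) ~ (sqrt(2π·21n) / 7) · (21n/(7e))^(21n)

Write the integrand as exp(21n ln x − 7x) and set f(x) = 21n ln x − 7x. Then f'(x) = 21n/x − 7 = 0 at x* = 21n/7, and f''(x*) = −21n/x*^2 = −7^2/(21n). Laplace's method (interior maximum) gives
  I(n) ~ e^(f(x*)) · sqrt(2π / |f''(x*)|)
        = exp(21n ln(21n/7) − 21n) · sqrt(2π · 21n / 7^2)
        = (21n/7)^(21n) e^(−21n) · sqrt(2π·21n) / 7
        = (sqrt(2π·21n) / 7) · (21n/(7e))^(21n).
This matches Γ(21n+1)/7^(21n+1) with Stirling applied to Γ.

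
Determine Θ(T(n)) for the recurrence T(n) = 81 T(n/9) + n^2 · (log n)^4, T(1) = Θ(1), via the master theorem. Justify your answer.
T(n) = Θ(n^2 · (log n)^5)

Here log_9 81 = 2 and f(n) = n^2 · (log n)^4 = Θ(n^(log_9 81) · (log n)^4). This is the extended Case 2 of the master theorem (f matches the critical exponent up to log factors), giving T(n) = Θ(n^(log_9 81) · (log n)^(4+1)) = Θ(n^2 · (log n)^5).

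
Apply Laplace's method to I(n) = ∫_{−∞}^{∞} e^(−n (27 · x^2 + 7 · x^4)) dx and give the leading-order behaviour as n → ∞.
I(n) ~ sqrt(π/(27n))

φ(x) = 27 · x^2 + 7 · x^4 has its unique global minimum at x* = 0 (since φ'(x) = 54x + 28x^3 = 0 only at x = 0 for real x with both coefficients positive, and φ → ∞ as |x| → ∞). At x* = 0, φ(0) = 0 and φ''(0) = 54. Laplace's method then gives
  I(n) ~ sqrt(2π / (n · φ''(0))) · e^(−n φ(0)) = sqrt(2π / (54n)) = sqrt(π/(27n)).
The 7 · x^4 term contributes only at subleading order (an O(1/n) relative correction).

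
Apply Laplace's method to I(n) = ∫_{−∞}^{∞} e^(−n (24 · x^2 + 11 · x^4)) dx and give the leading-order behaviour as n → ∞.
I(n) ~ sqrt(π/(24n))

φ(x) = 24 · x^2 + 11 · x^4 has its unique global minimum at x* = 0 (since φ'(x) = 48x + 44x^3 = 0 only at x = 0 for real x with both coefficients positive, and φ → ∞ as |x| → ∞). At x* = 0, φ(0) = 0 and φ''(0) = 48. Laplace's method then gives
  I(n) ~ sqrt(2π / (n · φ''(0))) · e^(−n φ(0)) = sqrt(2π / (48n)) = sqrt(π/(24n)).
The 11 · x^4 term contributes only at subleading order (an O(1/n) relative correction).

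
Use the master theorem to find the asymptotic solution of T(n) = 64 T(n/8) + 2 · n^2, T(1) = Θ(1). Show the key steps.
T(n) = Θ(n^2 log n)

log_8 64 = 2, and f(n) = 2 · n^2 = Θ(n^(log_8 64)). This is Case 2 of the master theorem: T(n) = Θ(f(n) · log n) = Θ(n^2 log n).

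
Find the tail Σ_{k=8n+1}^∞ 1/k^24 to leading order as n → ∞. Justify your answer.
Σ_{k>8n} 1/k^24 ~ 1/(23 · (8n)^23)

Compare to the integral: ∫_{8n}^∞ x^(−24) dx = [−x^(−23)/23]_{8n}^∞ = 1/((24−1)·(8n)^23). Euler-Maclaurin then gives
  Σ_{k>8n} 1/k^24 = ∫_{8n}^∞ dx/x^24 − 1/(2·(8n)^24) + O(1/(8n)^25).
(Equivalently this is ζ(24) − Σ_{k≤8n} 1/k^24.)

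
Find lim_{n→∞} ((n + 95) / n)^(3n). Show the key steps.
lim = e^285

Rewrite as (1 + 95/n)^(3n). By the standard limit (1 + x/n)^n → e^x, we have (1 + 95/n)^n → e^95, and raising to the 3rd power gives e^285.
More precisely, ln[(1 + 95/n)^(3n)] = 3n · ln(1 + 95/n) = 3n · (95/n + O(1/n^2)) = 285 + O(1/n) → 285.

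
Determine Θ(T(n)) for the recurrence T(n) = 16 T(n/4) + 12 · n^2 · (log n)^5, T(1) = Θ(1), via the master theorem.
T(n) = Θ(n^2 · (log n)^6)

Here log_4 16 = 2 and f(n) = 12 · n^2 · (log n)^5 = Θ(n^(log_4 16) · (log n)^5). This is the extended Case 2 of the master theorem (f matches the critical exponent up to log factors), giving T(n) = Θ(n^(log_4 16) · (log n)^(5+1)) = Θ(n^2 · (log n)^6).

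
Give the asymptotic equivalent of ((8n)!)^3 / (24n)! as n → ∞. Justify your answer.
((8n)!)^3/(24n)! ~ ((2π·8n)^(2/2) / sqrt(3)) · 3^(−3·8n)  →  0

Write N = 8n. Stirling: N! ~ sqrt(2π N)(N/e)^N and (3N)! ~ sqrt(2π·3N)·(3N/e)^(3N).
  (N!)^3/(3N)! ~ (2π N)^(3/2) (N/e)^(3N) / [sqrt(2π·3N) (3N/e)^(3N)]
     = (2π N)^(3/2) / sqrt(2π·3N) · (N/(3N))^(3N)
     = (2π N)^((3−1)/2) / sqrt(3) · 3^(−3N).
Since 3^3 > 1, the factor 3^(−3N) decays exponentially, so the ratio → 0. Substituting N = 8n gives the stated form.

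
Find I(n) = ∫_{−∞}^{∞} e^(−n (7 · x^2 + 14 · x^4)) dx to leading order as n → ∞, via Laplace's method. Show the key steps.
I(n) ~ sqrt(π/(7n))

φ(x) = 7 · x^2 + 14 · x^4 has its unique global minimum at x* = 0 (since φ'(x) = 14x + 56x^3 = 0 only at x = 0 for real x with both coefficients positive, and φ → ∞ as |x| → ∞). At x* = 0, φ(0) = 0 and φ''(0) = 14. Laplace's method then gives
  I(n) ~ sqrt(2π / (n · φ''(0))) · e^(−n φ(0)) = sqrt(2π / (14n)) = sqrt(π/(7n)).
The 14 · x^4 term contributes only at subleading order (an O(1/n) relative correction).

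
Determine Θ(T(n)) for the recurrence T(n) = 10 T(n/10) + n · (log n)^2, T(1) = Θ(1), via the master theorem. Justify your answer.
T(n) = Θ(n · (log n)^3)

Here log_10 10 = 1 and f(n) = n · (log n)^2 = Θ(n^(log_10 10) · (log n)^2). This is the extended Case 2 of the master theorem (f matches the critical exponent up to log factors), giving T(n) = Θ(n^(log_10 10) · (log n)^(2+1)) = Θ(n · (log n)^3).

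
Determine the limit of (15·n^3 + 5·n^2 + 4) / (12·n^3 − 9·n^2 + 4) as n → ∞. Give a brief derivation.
lim = 15/12 = 5/4

For large n the leading n^3 terms dominate both numerator and denominator. Dividing top and bottom by n^3, every other term tends to 0, leaving 15/12 = 5/4.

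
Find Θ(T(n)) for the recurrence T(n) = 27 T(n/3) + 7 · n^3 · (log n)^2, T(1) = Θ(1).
T(n) = Θ(n^3 · (log n)^3)

Here log_3 27 = 3 and f(n) = 7 · n^3 · (log n)^2 = Θ(n^(log_3 27) · (log n)^2). This is the extended Case 2 of the master theorem (f matches the critical exponent up to log factors), giving T(n) = Θ(n^(log_3 27) · (log n)^(2+1)) = Θ(n^3 · (log n)^3).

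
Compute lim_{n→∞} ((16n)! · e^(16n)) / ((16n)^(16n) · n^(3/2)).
lim = 0

Stirling: (16n)! ~ sqrt(2π·16n) · (16n/e)^(16n). Hence
  (16n)! · e^(16n) / (16n)^(16n) ~ sqrt(2π·16n).
Dividing by n^(3/2): sqrt(2π·16n) / n^(3/2) = sqrt(2π·16) · n^((1−3)/2), so the expression behaves like sqrt(2π·16) · n^((1−3)/2) → 0.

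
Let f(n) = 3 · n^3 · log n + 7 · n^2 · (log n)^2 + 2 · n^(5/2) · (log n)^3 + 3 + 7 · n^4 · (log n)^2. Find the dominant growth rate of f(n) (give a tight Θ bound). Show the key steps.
f(n) ∈ Θ(n^4 · (log n)^2)

Compare the terms by growth order. For large n, n^a · (log n)^b dominates n^a' · (log n)^b' iff a > a', or (a = a' and b > b'). Ranking the 5 terms shows the dominant one is 7 · n^4 · (log n)^2. Hence f(n) ∈ Θ(n^4 · (log n)^2).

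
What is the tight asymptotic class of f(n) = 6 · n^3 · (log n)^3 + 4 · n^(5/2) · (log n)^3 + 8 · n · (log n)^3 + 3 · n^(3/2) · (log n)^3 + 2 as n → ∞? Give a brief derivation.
f(n) ∈ Θ(n^3 · (log n)^3)

Compare the terms by growth order. For large n, n^a · (log n)^b dominates n^a' · (log n)^b' iff a > a', or (a = a' and b > b'). Ranking the 5 terms shows the dominant one is 6 · n^3 · (log n)^3. Hence f(n) ∈ Θ(n^3 · (log n)^3).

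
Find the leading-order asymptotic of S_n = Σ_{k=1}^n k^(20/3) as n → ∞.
S_n ~ (3/23) · n^(23/3)

Integral comparison: Σ_{k=1}^n k^(20/3) = ∫_0^n x^(20/3) dx + O(n^(20/3)). The integral is n^(1 + 20/3) / (1 + 20/3) = n^((20+3)/3) / ((20+3)/3) = (3/23) · n^(23/3).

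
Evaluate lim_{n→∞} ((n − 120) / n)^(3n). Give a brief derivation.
lim = e^(−360)

Rewrite as (1 − 120/n)^(3n). By the standard limit (1 + x/n)^n → e^x, we have (1 − 120/n)^n → e^(−120), and raising to the 3rd power gives e^(−360).
More precisely, ln[(1 − 120/n)^(3n)] = 3n · ln(1 − 120/n) = 3n · (-120/n + O(1/n^2)) = -360 + O(1/n) → -360.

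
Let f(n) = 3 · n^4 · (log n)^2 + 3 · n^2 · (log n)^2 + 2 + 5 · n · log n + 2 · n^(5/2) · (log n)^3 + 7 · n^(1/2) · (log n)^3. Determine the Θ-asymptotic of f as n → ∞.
f(n) ∈ Θ(n^4 · (log n)^2)

Compare the terms by growth order. For large n, n^a · (log n)^b dominates n^a' · (log n)^b' iff a > a', or (a = a' and b > b'). Ranking the 6 terms shows the dominant one is 3 · n^4 · (log n)^2. Hence f(n) ∈ Θ(n^4 · (log n)^2).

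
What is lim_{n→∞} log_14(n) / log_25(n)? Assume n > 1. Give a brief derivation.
lim = ln(25) / ln(14) = log_14(25)

Change of base: log_14(n) = ln n / ln 14 and log_25(n) = ln n / ln 25. The ratio is (ln n / ln 14) · (ln 25 / ln n) = ln 25 / ln 14, a constant independent of n. So the limit is ln 25 / ln 14 = log_14(25).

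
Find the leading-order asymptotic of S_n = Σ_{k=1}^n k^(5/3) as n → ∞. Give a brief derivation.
S_n ~ (3/8) · n^(8/3)

Integral comparison: Σ_{k=1}^n k^(5/3) = ∫_0^n x^(5/3) dx + O(n^(5/3)). The integral is n^(1 + 5/3) / (1 + 5/3) = n^((5+3)/3) / ((5+3)/3) = (3/8) · n^(8/3).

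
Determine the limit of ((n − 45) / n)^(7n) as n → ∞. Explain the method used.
lim = e^(−315)

Rewrite as (1 − 45/n)^(7n). By the standard limit (1 + x/n)^n → e^x, we have (1 − 45/n)^n → e^(−45), and raising to the 7th power gives e^(−315).
More precisely, ln[(1 − 45/n)^(7n)] = 7n · ln(1 − 45/n) = 7n · (-45/n + O(1/n^2)) = -315 + O(1/n) → -315.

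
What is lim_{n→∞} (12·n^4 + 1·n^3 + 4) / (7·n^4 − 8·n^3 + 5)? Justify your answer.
lim = 12/7

For large n the leading n^4 terms dominate both numerator and denominator. Dividing top and bottom by n^4, every other term tends to 0, leaving 12/7.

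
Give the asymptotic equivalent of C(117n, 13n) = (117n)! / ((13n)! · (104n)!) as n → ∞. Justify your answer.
C(117n, 13n) ~ (387420489/16777216)^(13n) · sqrt(9/(16π·13n))

Write N = 13n. Apply Stirling to each factorial:
  (9N)! ~ sqrt(2π·9N) · (9N/e)^(9N),
  N! ~ sqrt(2π N) · (N/e)^N,
  (8N)! ~ sqrt(2π·8N) · (8N/e)^(8N).
The exponential factors combine to (9N)^(9N) / (N^N · (8N)^(8N)) = 9^(9N)/8^(8N) = (9^9/8^8)^N = (387420489/16777216)^N.
The square-root prefactors combine to sqrt(2π·9N) / (sqrt(2π N)·sqrt(2π·8N)) = sqrt(9 / (2π·8·N)) = sqrt(9/(16π·13n)).
Substituting N = 13n: C(117n, 13n) ~ (387420489/16777216)^(13n) · sqrt(9/(16π·13n)).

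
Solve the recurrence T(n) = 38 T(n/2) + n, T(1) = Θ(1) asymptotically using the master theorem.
T(n) = Θ(n^(log_2 38))

Master theorem: compare f(n) = n to n^(log_2 38) where log_2 38 ≈ 5.248. Since 1 < log_2 38, we have f(n) = O(n^(log_2 38 − ε)) for some ε > 0 — Case 1. Hence T(n) = Θ(n^(log_2 38)).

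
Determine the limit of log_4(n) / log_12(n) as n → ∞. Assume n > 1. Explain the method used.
lim = ln(12) / ln(4) = log_4(12)

Change of base: log_4(n) = ln n / ln 4 and log_12(n) = ln n / ln 12. The ratio is (ln n / ln 4) · (ln 12 / ln n) = ln 12 / ln 4, a constant independent of n. So the limit is ln 12 / ln 4 = log_4(12).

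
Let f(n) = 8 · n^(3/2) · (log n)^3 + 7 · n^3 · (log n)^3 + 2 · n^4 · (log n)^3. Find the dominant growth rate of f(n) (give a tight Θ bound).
f(n) ∈ Θ(n^4 · (log n)^3)

Compare the terms by growth order. For large n, n^a · (log n)^b dominates n^a' · (log n)^b' iff a > a', or (a = a' and b > b'). Ranking the 3 terms shows the dominant one is 2 · n^4 · (log n)^3. Hence f(n) ∈ Θ(n^4 · (log n)^3).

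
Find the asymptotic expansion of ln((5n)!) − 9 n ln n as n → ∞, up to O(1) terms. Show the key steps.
ln((5n)!) − 9 n ln n = −4 n ln n + 5(ln 5 − 1) n + (1/2) ln(2π·5n) + O(1/n)

Stirling: ln((5n)!) = 5n ln(5n) − 5n + (1/2) ln(2π·5n) + O(1/n).
Expand 5n ln(5n) = 5n (ln n + ln 5) = 5n ln n + 5n ln 5.
Subtract 9n ln n: leading term is (5 − 9) n ln n = −4 n ln n. The next term is 5n ln 5 − 5n = 5(ln 5 − 1) n. Then the (1/2) ln(2π·5n) correction.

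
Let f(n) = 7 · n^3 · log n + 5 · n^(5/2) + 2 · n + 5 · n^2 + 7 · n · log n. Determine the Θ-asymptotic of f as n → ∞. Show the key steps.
f(n) ∈ Θ(n^3 · log n)

Compare the terms by growth order. For large n, n^a · (log n)^b dominates n^a' · (log n)^b' iff a > a', or (a = a' and b > b'). Ranking the 5 terms shows the dominant one is 7 · n^3 · log n. Hence f(n) ∈ Θ(n^3 · log n).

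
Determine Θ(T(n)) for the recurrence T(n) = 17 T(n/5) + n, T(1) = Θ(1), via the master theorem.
T(n) = Θ(n^(log_5 17))

Master theorem: compare f(n) = n to n^(log_5 17) where log_5 17 ≈ 1.760. Since 1 < log_5 17, we have f(n) = O(n^(log_5 17 − ε)) for some ε > 0 — Case 1. Hence T(n) = Θ(n^(log_5 17)).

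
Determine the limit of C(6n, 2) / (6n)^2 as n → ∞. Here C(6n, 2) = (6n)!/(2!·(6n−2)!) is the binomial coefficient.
lim = 1/2! = 1/2

With N = 6n → ∞: C(N, 2) / N^2 = [N(N−1)…(N−1)] / (2! · N^2) = (1/2!) · 1 · (1 − 1/(6n)). Each factor → 1 as N → ∞, so the limit is 1/2! = 1/2.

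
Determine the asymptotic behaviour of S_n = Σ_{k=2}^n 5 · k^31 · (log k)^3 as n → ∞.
S_n ~ 5 · n^32 · (log n)^3 / 32

By integral comparison, S_n = ∫_1^n 5 · x^31 · (log x)^3 dx + O(n^31 · (log n)^3). For the integral, the leading term of ∫_1^n x^31 (log x)^3 dx is n^32/32 · (log n)^3 (by repeated integration by parts; each step lowers the log-exponent and produces a relatively O(1/log n) correction). Hence S_n ~ 5 · n^32 · (log n)^3 / 32.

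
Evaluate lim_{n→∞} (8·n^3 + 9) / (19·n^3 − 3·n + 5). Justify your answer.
lim = 8/19

For large n the leading n^3 terms dominate both numerator and denominator. Dividing top and bottom by n^3, every other term tends to 0, leaving 8/19.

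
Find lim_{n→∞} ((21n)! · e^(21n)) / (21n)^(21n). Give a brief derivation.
lim = ∞

Stirling: (21n)! ~ sqrt(2π·21n) · (21n/e)^(21n). Hence
  (21n)! · e^(21n) / (21n)^(21n) ~ sqrt(2π·21n) = sqrt(2π·21) · sqrt(n) → ∞.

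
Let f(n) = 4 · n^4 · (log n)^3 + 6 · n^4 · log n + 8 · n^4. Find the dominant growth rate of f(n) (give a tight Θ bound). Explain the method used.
f(n) ∈ Θ(n^4 · (log n)^3)

Compare the terms by growth order. For large n, n^a · (log n)^b dominates n^a' · (log n)^b' iff a > a', or (a = a' and b > b'). Ranking the 3 terms shows the dominant one is 4 · n^4 · (log n)^3. Hence f(n) ∈ Θ(n^4 · (log n)^3).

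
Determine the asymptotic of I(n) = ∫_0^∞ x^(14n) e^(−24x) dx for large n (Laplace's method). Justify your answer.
I(n) ~ (sqrt(2π·14n) / 24) · (14n/(24e))^(14n)

Write the integrand as exp(14n ln x − 24x) and set f(x) = 14n ln x − 24x. Then f'(x) = 14n/x − 24 = 0 at x* = 14n/24, and f''(x*) = −14n/x*^2 = −24^2/(14n). Laplace's method (interior maximum) gives
  I(n) ~ e^(f(x*)) · sqrt(2π / |f''(x*)|)
        = exp(14n ln(14n/24) − 14n) · sqrt(2π · 14n / 24^2)
        = (14n/24)^(14n) e^(−14n) · sqrt(2π·14n) / 24
        = (sqrt(2π·14n) / 24) · (14n/(24e))^(14n).
This matches Γ(14n+1)/24^(14n+1) with Stirling applied to Γ.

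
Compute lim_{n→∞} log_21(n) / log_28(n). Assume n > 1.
lim = ln(28) / ln(21) = log_21(28)

Change of base: log_21(n) = ln n / ln 21 and log_28(n) = ln n / ln 28. The ratio is (ln n / ln 21) · (ln 28 / ln n) = ln 28 / ln 21, a constant independent of n. So the limit is ln 28 / ln 21 = log_21(28).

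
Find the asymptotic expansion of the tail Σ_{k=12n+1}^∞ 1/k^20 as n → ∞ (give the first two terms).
Σ_{k>12n} 1/k^20 = 1/(19 · (12n)^19) − 1/(2 · (12n)^20) + O(1/(12n)^21)

Compare to the integral: ∫_{12n}^∞ x^(−20) dx = [−x^(−19)/19]_{12n}^∞ = 1/((20−1)·(12n)^19). The Euler-Maclaurin correction adds −f(12n)/2 = −1/(2·(12n)^20). Euler-Maclaurin then gives
  Σ_{k>12n} 1/k^20 = ∫_{12n}^∞ dx/x^20 − 1/(2·(12n)^20) + O(1/(12n)^21).
(Equivalently this is ζ(20) − Σ_{k≤12n} 1/k^20.)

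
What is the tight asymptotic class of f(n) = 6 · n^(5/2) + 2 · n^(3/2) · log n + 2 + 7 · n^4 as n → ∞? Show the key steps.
f(n) ∈ Θ(n^4)

Compare the terms by growth order. For large n, n^a · (log n)^b dominates n^a' · (log n)^b' iff a > a', or (a = a' and b > b'). Ranking the 4 terms shows the dominant one is 7 · n^4. Hence f(n) ∈ Θ(n^4).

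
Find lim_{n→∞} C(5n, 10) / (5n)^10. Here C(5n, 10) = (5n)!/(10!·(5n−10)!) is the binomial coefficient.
lim = 1/10! = 1/3628800

With N = 5n → ∞: C(N, 10) / N^10 = [N(N−1)…(N−9)] / (10! · N^10) = (1/10!) · 1 · (1 − 1/(5n)) · … · (1 − 9/(5n)). Each factor → 1 as N → ∞, so the limit is 1/10! = 1/3628800.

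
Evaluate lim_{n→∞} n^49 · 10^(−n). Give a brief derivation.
lim = 0

Exponentials with base > 1 dominate every fixed polynomial: for any fixed c, n^c / 10^n → 0 as n → ∞ (e.g. by the ratio test, or by writing 10^n = e^(n ln 10) and noting e^(n ln 10) / n^c → ∞). Hence n^49 · 10^(−n) = n^49 / 10^n → 0.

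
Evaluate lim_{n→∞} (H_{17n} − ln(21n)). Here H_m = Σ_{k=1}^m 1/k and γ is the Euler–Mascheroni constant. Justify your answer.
lim = ln(17/21) + γ

By Euler-Maclaurin, H_m = ln m + γ + O(1/m). So
  H_{17n} − ln(21n) = ln(17n) + γ − ln(21n) + O(1/n)
                       = ln(17/21) + γ + O(1/n).
Hence the limit is ln(17/21) + γ.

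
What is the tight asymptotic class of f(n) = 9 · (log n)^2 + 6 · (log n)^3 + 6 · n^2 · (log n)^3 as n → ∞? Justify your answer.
f(n) ∈ Θ(n^2 · (log n)^3)

Compare the terms by growth order. For large n, n^a · (log n)^b dominates n^a' · (log n)^b' iff a > a', or (a = a' and b > b'). Ranking the 3 terms shows the dominant one is 6 · n^2 · (log n)^3. Hence f(n) ∈ Θ(n^2 · (log n)^3).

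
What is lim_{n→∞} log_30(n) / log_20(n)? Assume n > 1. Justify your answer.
lim = ln(20) / ln(30) = log_30(20)

Change of base: log_30(n) = ln n / ln 30 and log_20(n) = ln n / ln 20. The ratio is (ln n / ln 30) · (ln 20 / ln n) = ln 20 / ln 30, a constant independent of n. So the limit is ln 20 / ln 30 = log_30(20).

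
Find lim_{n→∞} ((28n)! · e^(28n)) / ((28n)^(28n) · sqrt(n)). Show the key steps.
lim = sqrt(2π·28)

Stirling: (28n)! ~ sqrt(2π·28n) · (28n/e)^(28n). Hence
  (28n)! · e^(28n) / (28n)^(28n) ~ sqrt(2π·28n).
Dividing by sqrt(n): sqrt(2π·28n) / sqrt(n) = sqrt(2π·28) · n^((1−1)/2), so the limit is sqrt(2π·28).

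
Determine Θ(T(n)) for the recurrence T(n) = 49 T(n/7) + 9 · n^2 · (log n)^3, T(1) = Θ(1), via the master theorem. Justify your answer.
T(n) = Θ(n^2 · (log n)^4)

Here log_7 49 = 2 and f(n) = 9 · n^2 · (log n)^3 = Θ(n^(log_7 49) · (log n)^3). This is the extended Case 2 of the master theorem (f matches the critical exponent up to log factors), giving T(n) = Θ(n^(log_7 49) · (log n)^(3+1)) = Θ(n^2 · (log n)^4).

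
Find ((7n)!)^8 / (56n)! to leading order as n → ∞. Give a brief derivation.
((7n)!)^8/(56n)! ~ ((2π·7n)^(7/2) / sqrt(8)) · 8^(−8·7n)  →  0

Write N = 7n. Stirling: N! ~ sqrt(2π N)(N/e)^N and (8N)! ~ sqrt(2π·8N)·(8N/e)^(8N).
  (N!)^8/(8N)! ~ (2π N)^(8/2) (N/e)^(8N) / [sqrt(2π·8N) (8N/e)^(8N)]
     = (2π N)^(8/2) / sqrt(2π·8N) · (N/(8N))^(8N)
     = (2π N)^((8−1)/2) / sqrt(8) · 8^(−8N).
Since 8^8 > 1, the factor 8^(−8N) decays exponentially, so the ratio → 0. Substituting N = 7n gives the stated form.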